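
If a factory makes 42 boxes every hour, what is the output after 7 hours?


Production rate: 42 boxes per hour
Time: 7 hours
Total: 42 x 7 = 294 boxes

294 boxes


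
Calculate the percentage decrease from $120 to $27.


Find the absolute change:
|27 - 120| = 93
Divide by original and multiply by 100:
93 / 120 x 100 = 77.5%

77.5%


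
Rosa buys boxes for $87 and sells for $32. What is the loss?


Selling price = $32
Cost price = $87
Loss = cost price - selling price:
Loss = $87 - $32 = $55

$55


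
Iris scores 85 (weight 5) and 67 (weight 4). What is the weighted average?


Weighted sum:
5 x 85 + 4 x 67 = 693
Total weight:
5 + 4 = 9
Weighted average:
693 / 9 = 77

77


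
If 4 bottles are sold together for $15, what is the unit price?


Total cost: $15
Number of items: 4
Unit price: $15 / 4 = $3.75

$3.75


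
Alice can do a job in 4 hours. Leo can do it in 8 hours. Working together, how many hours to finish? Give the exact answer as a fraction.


Alice's rate: 1/4 of the job per hour
Leo's rate: 1/8 of the job per hour
Combined rate: 1/4 + 1/8 = 3/8 per hour
Time = 1 / (3/8) = 8/3 hours (≈ 2.67 hours)

8/3 hours


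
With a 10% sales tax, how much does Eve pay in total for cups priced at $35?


Calculate the tax:
10% of $35 = $3.50
Add tax to price:
$35 + $3.50 = $38.50

$38.50


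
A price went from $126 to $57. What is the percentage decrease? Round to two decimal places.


Find the absolute change:
|57 - 126| = 69
Divide by original and multiply by 100:
69 / 126 x 100 = 54.7619...% ≈ 54.76%

54.76%


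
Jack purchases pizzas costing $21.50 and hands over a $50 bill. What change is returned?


Start with the amount paid:
$50
Subtract the price:
$50 - $21.50 = $28.50

$28.50


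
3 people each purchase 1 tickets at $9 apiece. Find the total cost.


Cost per person:
1 x $9 = $9
Group total:
3 x $9 = $27

$27


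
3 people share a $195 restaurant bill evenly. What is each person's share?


Total bill: $195
Number of people: 3
Each pays: $195 / 3 = $65

$65


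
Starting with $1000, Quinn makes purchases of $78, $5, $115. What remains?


Add up expenses:
$78 + $5 + $115 = $198
Subtract from budget:
$1000 - $198 = $802

$802


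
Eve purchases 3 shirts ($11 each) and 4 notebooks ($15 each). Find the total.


Cost of shirts:
3 x $11 = $33
Cost of notebooks:
4 x $15 = $60
Add both:
$33 + $60 = $93

$93


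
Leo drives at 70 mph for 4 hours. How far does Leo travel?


Use the formula: distance = speed x time
Speed = 70 mph, Time = 4 hours
70 x 4 = 280 miles

280 miles


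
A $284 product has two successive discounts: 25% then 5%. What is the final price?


First discount:
25% of $284 = $71
Price after first discount:
$284 - $71 = $213
Second discount:
5% of $213 = $10.65
Final price:
$213 - $10.65 = $202.35

$202.35


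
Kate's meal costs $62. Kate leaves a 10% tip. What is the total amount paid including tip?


Calculate the tip:
10% of $62 = $6.20
Add tip to meal cost:
$62 + $6.20 = $68.20

$68.20


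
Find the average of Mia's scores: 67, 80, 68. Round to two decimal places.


Add the scores:
67 + 80 + 68 = 215
Divide by the number of tests:
215 / 3 = 71.6666... ≈ 71.67

71.67


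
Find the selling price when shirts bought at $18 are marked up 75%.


Calculate the markup amount:
75% of $18 = $13.50
Add to cost:
$18 + $13.50 = $31.50

$31.50


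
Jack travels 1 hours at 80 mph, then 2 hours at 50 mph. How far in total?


Leg 1 distance:
80 x 1 = 80 miles
Leg 2 distance:
50 x 2 = 100 miles
Total distance:
80 + 100 = 180 miles

180 miles


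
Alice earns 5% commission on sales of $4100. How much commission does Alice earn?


Convert rate to decimal:
5% = 0.05
Multiply by sales:
$4100 x 0.05 = $205

$205


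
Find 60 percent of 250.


Convert percentage to decimal:
60% = 0.6
Multiply:
250 x 0.6 = 150

150


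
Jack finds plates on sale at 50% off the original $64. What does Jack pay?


Calculate the discount amount:
50% of $64 = $32
Subtract from original:
$64 - $32 = $32

$32


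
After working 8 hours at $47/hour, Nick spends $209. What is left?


Calculate earnings:
8 x $47 = $376
Subtract spending:
$376 - $209 = $167

$167


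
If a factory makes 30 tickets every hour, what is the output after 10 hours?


Production rate: 30 tickets per hour
Time: 10 hours
Total: 30 x 10 = 300 tickets

300 tickets


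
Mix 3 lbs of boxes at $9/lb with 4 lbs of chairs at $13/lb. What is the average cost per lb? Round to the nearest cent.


Cost of boxes:
3 x $9 = $27
Cost of chairs:
4 x $13 = $52
Total cost: $27 + $52 = $79
Total weight: 7 lbs
Average: $79 / 7 = $11.2857... ≈ $11.29/lb

$11.29/lb


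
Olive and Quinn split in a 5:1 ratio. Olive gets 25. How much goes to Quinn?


Find the multiplier:
25 / 5 = 5
Apply to Quinn's share:
1 x 5 = 5

5


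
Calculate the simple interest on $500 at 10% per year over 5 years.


Use the formula I = P x R x T / 100
P x R x T = 500 x 10 x 5 = 25000
I = 25000 / 100 = $250

$250


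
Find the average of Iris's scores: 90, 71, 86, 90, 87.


Add the scores:
90 + 71 + 86 + 90 + 87 = 424
Divide by the number of tests:
424 / 5 = 84.8

84.8


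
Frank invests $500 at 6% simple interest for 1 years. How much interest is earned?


Use the formula I = P x R x T / 100
P x R x T = 500 x 6 x 1 = 3000
I = 3000 / 100 = $30

$30


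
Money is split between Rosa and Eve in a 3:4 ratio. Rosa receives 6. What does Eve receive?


Find the multiplier:
6 / 3 = 2
Apply to Eve's share:
4 x 2 = 8

8


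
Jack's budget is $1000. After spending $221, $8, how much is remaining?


Add up expenses:
$221 + $8 = $229
Subtract from budget:
$1000 - $229 = $771

$771


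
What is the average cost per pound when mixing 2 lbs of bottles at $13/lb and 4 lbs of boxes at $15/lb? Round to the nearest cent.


Cost of bottles:
2 x $13 = $26
Cost of boxes:
4 x $15 = $60
Total cost: $26 + $60 = $86
Total weight: 6 lbs
Average: $86 / 6 = $14.3333... ≈ $14.33/lb

$14.33/lb


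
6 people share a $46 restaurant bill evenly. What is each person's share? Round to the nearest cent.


Total bill: $46
Number of people: 6
Each pays: $46 / 6 = $7.6666... ≈ $7.67

$7.67


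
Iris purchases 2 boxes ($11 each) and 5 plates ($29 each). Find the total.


Cost of boxes:
2 x $11 = $22
Cost of plates:
5 x $29 = $145
Add both:
$22 + $145 = $167

$167


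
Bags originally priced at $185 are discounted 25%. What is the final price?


Calculate the discount amount:
25% of $185 = $46.25
Subtract from original:
$185 - $46.25 = $138.75

$138.75


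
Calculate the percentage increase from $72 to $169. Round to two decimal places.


Find the absolute change:
|169 - 72| = 97
Divide by original and multiply by 100:
97 / 72 x 100 = 134.7222...% ≈ 134.72%

134.72%


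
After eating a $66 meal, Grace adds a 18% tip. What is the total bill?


Calculate the tip:
18% of $66 = $11.88
Add tip to meal cost:
$66 + $11.88 = $77.88

$77.88


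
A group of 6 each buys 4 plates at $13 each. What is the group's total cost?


Cost per person:
4 x $13 = $52
Group total:
6 x $52 = $312

$312


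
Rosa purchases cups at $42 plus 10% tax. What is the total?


Calculate the tax:
10% of $42 = $4.20
Add tax to price:
$42 + $4.20 = $46.20

$46.20


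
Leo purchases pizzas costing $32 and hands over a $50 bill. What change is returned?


Start with the amount paid:
$50
Subtract the price:
$50 - $32 = $18

$18


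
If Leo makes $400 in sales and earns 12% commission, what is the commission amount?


Convert rate to decimal:
12% = 0.12
Multiply by sales:
$400 x 0.12 = $48

$48


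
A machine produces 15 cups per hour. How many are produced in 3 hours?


Production rate: 15 cups per hour
Time: 3 hours
Total: 15 x 3 = 45 cups

45 cups


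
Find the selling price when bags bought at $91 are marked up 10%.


Calculate the markup amount:
10% of $91 = $9.10
Add to cost:
$91 + $9.10 = $100.10

$100.10


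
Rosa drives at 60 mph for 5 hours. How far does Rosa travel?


Use the formula: distance = speed x time
Speed = 60 mph, Time = 5 hours
60 x 5 = 300 miles

300 miles


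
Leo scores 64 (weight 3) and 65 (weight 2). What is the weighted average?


Weighted sum:
3 x 64 + 2 x 65 = 322
Total weight:
3 + 2 = 5
Weighted average:
322 / 5 = 64.4

64.4


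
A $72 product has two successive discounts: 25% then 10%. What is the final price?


First discount:
25% of $72 = $18
Price after first discount:
$72 - $18 = $54
Second discount:
10% of $54 = $5.40
Final price:
$54 - $5.40 = $48.60

$48.60


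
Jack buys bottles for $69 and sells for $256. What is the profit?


Selling price = $256
Cost price = $69
Profit = selling price - cost price:
Profit = $256 - $69 = $187

$187


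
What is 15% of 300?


Convert percentage to decimal:
15% = 0.15
Multiply:
300 x 0.15 = 45

45


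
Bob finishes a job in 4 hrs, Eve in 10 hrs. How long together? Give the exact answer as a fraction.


Bob's rate: 1/4 of the job per hour
Eve's rate: 1/10 of the job per hour
Combined rate: 1/4 + 1/10 = 7/20 per hour
Time = 1 / (7/20) = 20/7 hours (≈ 2.86 hours)

20/7 hours


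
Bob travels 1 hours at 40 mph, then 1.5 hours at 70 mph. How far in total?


Leg 1 distance:
40 x 1 = 40 miles
Leg 2 distance:
70 x 1.5 = 105 miles
Total distance:
40 + 105 = 145 miles

145 miles


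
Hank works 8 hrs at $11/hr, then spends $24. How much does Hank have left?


Calculate earnings:
8 x $11 = $88
Subtract spending:
$88 - $24 = $64

$64


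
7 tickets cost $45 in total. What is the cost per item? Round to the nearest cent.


Total cost: $45
Number of items: 7
Unit price: $45 / 7 = $6.4285... ≈ $6.43

$6.43


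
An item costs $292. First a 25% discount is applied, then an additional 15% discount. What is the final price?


First discount:
25% of $292 = $73
Price after first discount:
$292 - $73 = $219
Second discount:
15% of $219 = $32.85
Final price:
$219 - $32.85 = $186.15

$186.15


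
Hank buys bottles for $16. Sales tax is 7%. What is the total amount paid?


Calculate the tax:
7% of $16 = $1.12
Add tax to price:
$16 + $1.12 = $17.12

$17.12


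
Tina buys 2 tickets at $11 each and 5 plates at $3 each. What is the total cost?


Cost of tickets:
2 x $11 = $22
Cost of plates:
5 x $3 = $15
Add both:
$22 + $15 = $37

$37


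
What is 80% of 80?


Convert percentage to decimal:
80% = 0.8
Multiply:
80 x 0.8 = 64

64


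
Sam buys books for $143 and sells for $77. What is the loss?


Selling price = $77
Cost price = $143
Loss = cost price - selling price:
Loss = $143 - $77 = $66

$66


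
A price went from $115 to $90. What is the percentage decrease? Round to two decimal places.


Find the absolute change:
|90 - 115| = 25
Divide by original and multiply by 100:
25 / 115 x 100 = 21.7391...% ≈ 21.74%

21.74%


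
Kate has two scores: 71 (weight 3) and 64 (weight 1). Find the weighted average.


Weighted sum:
3 x 71 + 1 x 64 = 277
Total weight:
3 + 1 = 4
Weighted average:
277 / 4 = 69.25

69.25


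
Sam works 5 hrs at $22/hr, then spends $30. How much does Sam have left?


Calculate earnings:
5 x $22 = $110
Subtract spending:
$110 - $30 = $80

$80


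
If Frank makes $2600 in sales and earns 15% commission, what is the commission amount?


Convert rate to decimal:
15% = 0.15
Multiply by sales:
$2600 x 0.15 = $390

$390


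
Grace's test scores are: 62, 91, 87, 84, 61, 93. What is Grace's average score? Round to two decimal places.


Add the scores:
62 + 91 + 87 + 84 + 61 + 93 = 478
Divide by the number of tests:
478 / 6 = 79.6666... ≈ 79.67

79.67


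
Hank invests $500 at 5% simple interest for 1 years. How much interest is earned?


Use the formula I = P x R x T / 100
P x R x T = 500 x 5 x 1 = 2500
I = 2500 / 100 = $25

$25


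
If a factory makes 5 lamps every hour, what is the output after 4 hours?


Production rate: 5 lamps per hour
Time: 4 hours
Total: 5 x 4 = 20 lamps

20 lamps


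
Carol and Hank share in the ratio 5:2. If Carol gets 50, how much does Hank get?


Find the multiplier:
50 / 5 = 10
Apply to Hank's share:
2 x 10 = 20

20


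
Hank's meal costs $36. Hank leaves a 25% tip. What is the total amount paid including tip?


Calculate the tip:
25% of $36 = $9
Add tip to meal cost:
$36 + $9 = $45

$45


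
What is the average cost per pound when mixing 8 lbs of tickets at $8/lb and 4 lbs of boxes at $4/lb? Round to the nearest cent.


Cost of tickets:
8 x $8 = $64
Cost of boxes:
4 x $4 = $16
Total cost: $64 + $16 = $80
Total weight: 12 lbs
Average: $80 / 12 = $6.6666... ≈ $6.67/lb

$6.67/lb


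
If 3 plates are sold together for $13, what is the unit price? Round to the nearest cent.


Total cost: $13
Number of items: 3
Unit price: $13 / 3 = $4.3333... ≈ $4.33

$4.33


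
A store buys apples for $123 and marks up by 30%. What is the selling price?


Calculate the markup amount:
30% of $123 = $36.90
Add to cost:
$123 + $36.90 = $159.90

$159.90


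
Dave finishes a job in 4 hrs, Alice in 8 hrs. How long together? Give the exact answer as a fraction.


Dave's rate: 1/4 of the job per hour
Alice's rate: 1/8 of the job per hour
Combined rate: 1/4 + 1/8 = 3/8 per hour
Time = 1 / (3/8) = 8/3 hours (≈ 2.67 hours)

8/3 hours


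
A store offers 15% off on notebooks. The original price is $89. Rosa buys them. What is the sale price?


Calculate the discount amount:
15% of $89 = $13.35
Subtract from original:
$89 - $13.35 = $75.65

$75.65


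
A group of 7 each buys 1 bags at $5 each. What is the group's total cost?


Cost per person:
1 x $5 = $5
Group total:
7 x $5 = $35

$35


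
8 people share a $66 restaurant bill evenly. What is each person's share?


Total bill: $66
Number of people: 8
Each pays: $66 / 8 = $8.25

$8.25


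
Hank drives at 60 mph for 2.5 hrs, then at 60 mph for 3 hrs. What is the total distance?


Leg 1 distance:
60 x 2.5 = 150 miles
Leg 2 distance:
60 x 3 = 180 miles
Total distance:
150 + 180 = 330 miles

330 miles


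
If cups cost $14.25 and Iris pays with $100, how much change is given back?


Start with the amount paid:
$100
Subtract the price:
$100 - $14.25 = $85.75

$85.75


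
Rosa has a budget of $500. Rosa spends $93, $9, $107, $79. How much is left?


Add up expenses:
$93 + $9 + $107 + $79 = $288
Subtract from budget:
$500 - $288 = $212

$212


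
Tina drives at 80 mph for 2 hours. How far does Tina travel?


Use the formula: distance = speed x time
Speed = 80 mph, Time = 2 hours
80 x 2 = 160 miles

160 miles


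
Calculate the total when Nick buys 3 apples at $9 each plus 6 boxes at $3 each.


Cost of apples:
3 x $9 = $27
Cost of boxes:
6 x $3 = $18
Add both:
$27 + $18 = $45

$45


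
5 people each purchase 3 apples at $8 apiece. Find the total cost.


Cost per person:
3 x $8 = $24
Group total:
5 x $24 = $120

$120


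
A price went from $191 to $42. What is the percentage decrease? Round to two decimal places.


Find the absolute change:
|42 - 191| = 149
Divide by original and multiply by 100:
149 / 191 x 100 = 78.0104...% ≈ 78.01%

78.01%


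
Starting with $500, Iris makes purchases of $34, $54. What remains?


Add up expenses:
$34 + $54 = $88
Subtract from budget:
$500 - $88 = $412

$412


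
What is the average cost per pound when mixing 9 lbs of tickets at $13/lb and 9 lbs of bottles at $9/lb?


Cost of tickets:
9 x $13 = $117
Cost of bottles:
9 x $9 = $81
Total cost: $117 + $81 = $198
Total weight: 18 lbs
Average: $198 / 18 = $11/lb

$11/lb


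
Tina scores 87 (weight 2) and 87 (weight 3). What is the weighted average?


Weighted sum:
2 x 87 + 3 x 87 = 435
Total weight:
2 + 3 = 5
Weighted average:
435 / 5 = 87

87


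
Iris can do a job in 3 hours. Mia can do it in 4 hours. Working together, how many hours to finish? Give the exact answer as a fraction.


Iris's rate: 1/3 of the job per hour
Mia's rate: 1/4 of the job per hour
Combined rate: 1/3 + 1/4 = 7/12 per hour
Time = 1 / (7/12) = 12/7 hours (≈ 1.71 hours)

12/7 hours


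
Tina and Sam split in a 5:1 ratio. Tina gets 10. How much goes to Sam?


Find the multiplier:
10 / 5 = 2
Apply to Sam's share:
1 x 2 = 2

2


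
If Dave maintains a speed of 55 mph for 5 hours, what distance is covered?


Use the formula: distance = speed x time
Speed = 55 mph, Time = 5 hours
55 x 5 = 275 miles

275 miles


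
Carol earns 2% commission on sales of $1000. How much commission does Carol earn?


Convert rate to decimal:
2% = 0.02
Multiply by sales:
$1000 x 0.02 = $20

$20


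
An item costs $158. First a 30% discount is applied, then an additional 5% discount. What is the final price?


First discount:
30% of $158 = $47.40
Price after first discount:
$158 - $47.40 = $110.60
Second discount:
5% of $110.60 = $5.53
Final price:
$110.60 - $5.53 = $105.07

$105.07


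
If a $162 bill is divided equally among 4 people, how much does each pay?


Total bill: $162
Number of people: 4
Each pays: $162 / 4 = $40.50

$40.50


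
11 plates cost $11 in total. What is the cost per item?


Total cost: $11
Number of items: 11
Unit price: $11 / 11 = $1

$1


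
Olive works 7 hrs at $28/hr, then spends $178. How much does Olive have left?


Calculate earnings:
7 x $28 = $196
Subtract spending:
$196 - $178 = $18

$18


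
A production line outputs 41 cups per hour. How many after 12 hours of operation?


Production rate: 41 cups per hour
Time: 12 hours
Total: 41 x 12 = 492 cups

492 cups


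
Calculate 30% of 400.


Convert percentage to decimal:
30% = 0.3
Multiply:
400 x 0.3 = 120

120


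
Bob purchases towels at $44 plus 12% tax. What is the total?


Calculate the tax:
12% of $44 = $5.28
Add tax to price:
$44 + $5.28 = $49.28

$49.28


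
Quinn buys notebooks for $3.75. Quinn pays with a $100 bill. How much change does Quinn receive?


Start with the amount paid:
$100
Subtract the price:
$100 - $3.75 = $96.25

$96.25


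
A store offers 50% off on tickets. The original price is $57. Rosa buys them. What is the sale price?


Calculate the discount amount:
50% of $57 = $28.50
Subtract from original:
$57 - $28.50 = $28.50

$28.50


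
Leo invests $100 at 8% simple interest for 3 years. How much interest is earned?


Use the formula I = P x R x T / 100
P x R x T = 100 x 8 x 3 = 2400
I = 2400 / 100 = $24

$24


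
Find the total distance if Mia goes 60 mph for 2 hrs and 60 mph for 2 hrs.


Leg 1 distance:
60 x 2 = 120 miles
Leg 2 distance:
60 x 2 = 120 miles
Total distance:
120 + 120 = 240 miles

240 miles


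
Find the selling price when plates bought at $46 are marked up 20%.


Calculate the markup amount:
20% of $46 = $9.20
Add to cost:
$46 + $9.20 = $55.20

$55.20


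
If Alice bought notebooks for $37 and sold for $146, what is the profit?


Selling price = $146
Cost price = $37
Profit = selling price - cost price:
Profit = $146 - $37 = $109

$109


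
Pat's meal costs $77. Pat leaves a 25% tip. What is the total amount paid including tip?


Calculate the tip:
25% of $77 = $19.25
Add tip to meal cost:
$77 + $19.25 = $96.25

$96.25


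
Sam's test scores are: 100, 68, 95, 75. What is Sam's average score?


Add the scores:
100 + 68 + 95 + 75 = 338
Divide by the number of tests:
338 / 4 = 84.5

84.5


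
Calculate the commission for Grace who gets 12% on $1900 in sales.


Convert rate to decimal:
12% = 0.12
Multiply by sales:
$1900 x 0.12 = $228

$228


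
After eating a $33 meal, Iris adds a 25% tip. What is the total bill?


Calculate the tip:
25% of $33 = $8.25
Add tip to meal cost:
$33 + $8.25 = $41.25

$41.25


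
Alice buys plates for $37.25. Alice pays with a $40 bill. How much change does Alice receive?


Start with the amount paid:
$40
Subtract the price:
$40 - $37.25 = $2.75

$2.75


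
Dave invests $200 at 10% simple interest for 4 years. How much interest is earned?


Use the formula I = P x R x T / 100
P x R x T = 200 x 10 x 4 = 8000
I = 8000 / 100 = $80

$80


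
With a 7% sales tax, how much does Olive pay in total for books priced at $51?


Calculate the tax:
7% of $51 = $3.57
Add tax to price:
$51 + $3.57 = $54.57

$54.57


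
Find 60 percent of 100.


Convert percentage to decimal:
60% = 0.6
Multiply:
100 x 0.6 = 60

60


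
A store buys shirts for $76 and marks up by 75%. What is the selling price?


Calculate the markup amount:
75% of $76 = $57
Add to cost:
$76 + $57 = $133

$133


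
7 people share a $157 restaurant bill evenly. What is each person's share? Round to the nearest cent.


Total bill: $157
Number of people: 7
Each pays: $157 / 7 = $22.4285... ≈ $22.43

$22.43


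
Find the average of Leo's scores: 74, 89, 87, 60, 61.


Add the scores:
74 + 89 + 87 + 60 + 61 = 371
Divide by the number of tests:
371 / 5 = 74.2

74.2


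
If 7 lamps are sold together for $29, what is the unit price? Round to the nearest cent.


Total cost: $29
Number of items: 7
Unit price: $29 / 7 = $4.1428... ≈ $4.14

$4.14


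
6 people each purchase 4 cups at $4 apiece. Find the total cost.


Cost per person:
4 x $4 = $16
Group total:
6 x $16 = $96

$96


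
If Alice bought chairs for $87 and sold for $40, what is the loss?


Selling price = $40
Cost price = $87
Loss = cost price - selling price:
Loss = $87 - $40 = $47

$47


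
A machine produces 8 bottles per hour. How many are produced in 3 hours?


Production rate: 8 bottles per hour
Time: 3 hours
Total: 8 x 3 = 24 bottles

24 bottles


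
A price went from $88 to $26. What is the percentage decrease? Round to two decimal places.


Find the absolute change:
|26 - 88| = 62
Divide by original and multiply by 100:
62 / 88 x 100 = 70.4545...% ≈ 70.45%

70.45%


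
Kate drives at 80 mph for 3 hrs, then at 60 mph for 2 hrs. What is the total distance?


Leg 1 distance:
80 x 3 = 240 miles
Leg 2 distance:
60 x 2 = 120 miles
Total distance:
240 + 120 = 360 miles

360 miles


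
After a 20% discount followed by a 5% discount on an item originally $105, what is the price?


First discount:
20% of $105 = $21
Price after first discount:
$105 - $21 = $84
Second discount:
5% of $84 = $4.20
Final price:
$84 - $4.20 = $79.80

$79.80


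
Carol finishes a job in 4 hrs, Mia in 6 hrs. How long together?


Carol's rate: 1/4 of the job per hour
Mia's rate: 1/6 of the job per hour
Combined rate: 1/4 + 1/6 = 5/12 per hour
Time = 1 / (5/12) = 12/5 = 2.4 hours

2.4 hours


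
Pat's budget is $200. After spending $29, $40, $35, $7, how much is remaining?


Add up expenses:
$29 + $40 + $35 + $7 = $111
Subtract from budget:
$200 - $111 = $89

$89


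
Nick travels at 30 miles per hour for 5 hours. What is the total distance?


Use the formula: distance = speed x time
Speed = 30 mph, Time = 5 hours
30 x 5 = 150 miles

150 miles


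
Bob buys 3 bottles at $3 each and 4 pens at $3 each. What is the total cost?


Cost of bottles:
3 x $3 = $9
Cost of pens:
4 x $3 = $12
Add both:
$9 + $12 = $21

$21


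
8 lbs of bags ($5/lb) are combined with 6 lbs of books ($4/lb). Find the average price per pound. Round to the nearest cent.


Cost of bags:
8 x $5 = $40
Cost of books:
6 x $4 = $24
Total cost: $40 + $24 = $64
Total weight: 14 lbs
Average: $64 / 14 = $4.5714... ≈ $4.57/lb

$4.57/lb


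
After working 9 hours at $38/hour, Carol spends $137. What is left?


Calculate earnings:
9 x $38 = $342
Subtract spending:
$342 - $137 = $205

$205


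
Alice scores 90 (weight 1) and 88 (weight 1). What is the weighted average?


Weighted sum:
1 x 90 + 1 x 88 = 178
Total weight:
1 + 1 = 2
Weighted average:
178 / 2 = 89

89


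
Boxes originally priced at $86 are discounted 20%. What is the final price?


Calculate the discount amount:
20% of $86 = $17.20
Subtract from original:
$86 - $17.20 = $68.80

$68.80


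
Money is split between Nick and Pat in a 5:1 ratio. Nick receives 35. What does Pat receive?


Find the multiplier:
35 / 5 = 7
Apply to Pat's share:
1 x 7 = 7

7


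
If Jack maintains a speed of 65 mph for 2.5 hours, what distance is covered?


Use the formula: distance = speed x time
Speed = 65 mph, Time = 2.5 hours
65 x 2.5 = 162.5 miles

162.5 miles


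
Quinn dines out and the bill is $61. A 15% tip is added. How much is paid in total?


Calculate the tip:
15% of $61 = $9.15
Add tip to meal cost:
$61 + $9.15 = $70.15

$70.15


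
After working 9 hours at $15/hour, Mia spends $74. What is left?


Calculate earnings:
9 x $15 = $135
Subtract spending:
$135 - $74 = $61

$61


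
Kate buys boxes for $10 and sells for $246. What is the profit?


Selling price = $246
Cost price = $10
Profit = selling price - cost price:
Profit = $246 - $10 = $236

$236


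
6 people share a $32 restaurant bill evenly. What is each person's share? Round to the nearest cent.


Total bill: $32
Number of people: 6
Each pays: $32 / 6 = $5.3333... ≈ $5.33

$5.33


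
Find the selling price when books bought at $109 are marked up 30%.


Calculate the markup amount:
30% of $109 = $32.70
Add to cost:
$109 + $32.70 = $141.70

$141.70


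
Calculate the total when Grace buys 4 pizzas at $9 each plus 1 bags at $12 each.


Cost of pizzas:
4 x $9 = $36
Cost of bags:
1 x $12 = $12
Add both:
$36 + $12 = $48

$48


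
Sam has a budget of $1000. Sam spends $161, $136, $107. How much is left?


Add up expenses:
$161 + $136 + $107 = $404
Subtract from budget:
$1000 - $404 = $596

$596


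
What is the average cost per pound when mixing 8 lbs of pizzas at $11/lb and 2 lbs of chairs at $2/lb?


Cost of pizzas:
8 x $11 = $88
Cost of chairs:
2 x $2 = $4
Total cost: $88 + $4 = $92
Total weight: 10 lbs
Average: $92 / 10 = $9.20/lb

$9.20/lb


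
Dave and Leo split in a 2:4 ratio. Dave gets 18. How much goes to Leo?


Find the multiplier:
18 / 2 = 9
Apply to Leo's share:
4 x 9 = 36

36


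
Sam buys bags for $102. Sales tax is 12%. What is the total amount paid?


Calculate the tax:
12% of $102 = $12.24
Add tax to price:
$102 + $12.24 = $114.24

$114.24


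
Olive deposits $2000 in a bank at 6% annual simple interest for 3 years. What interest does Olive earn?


Use the formula I = P x R x T / 100
P x R x T = 2000 x 6 x 3 = 36000
I = 36000 / 100 = $360

$360


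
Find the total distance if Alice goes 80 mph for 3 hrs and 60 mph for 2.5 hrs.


Leg 1 distance:
80 x 3 = 240 miles
Leg 2 distance:
60 x 2.5 = 150 miles
Total distance:
240 + 150 = 390 miles

390 miles


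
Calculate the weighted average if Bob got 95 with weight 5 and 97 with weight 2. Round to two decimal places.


Weighted sum:
5 x 95 + 2 x 97 = 669
Total weight:
5 + 2 = 7
Weighted average:
669 / 7 = 95.5714... ≈ 95.57

95.57


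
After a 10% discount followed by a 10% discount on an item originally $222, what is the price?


First discount:
10% of $222 = $22.20
Price after first discount:
$222 - $22.20 = $199.80
Second discount:
10% of $199.80 = $19.98
Final price:
$199.80 - $19.98 = $179.82

$179.82


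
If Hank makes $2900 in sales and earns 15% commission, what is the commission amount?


Convert rate to decimal:
15% = 0.15
Multiply by sales:
$2900 x 0.15 = $435

$435


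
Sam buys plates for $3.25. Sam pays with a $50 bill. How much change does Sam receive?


Start with the amount paid:
$50
Subtract the price:
$50 - $3.25 = $46.75

$46.75


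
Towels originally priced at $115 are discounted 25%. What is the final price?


Calculate the discount amount:
25% of $115 = $28.75
Subtract from original:
$115 - $28.75 = $86.25

$86.25


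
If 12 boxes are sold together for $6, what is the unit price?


Total cost: $6
Number of items: 12
Unit price: $6 / 12 = $0.50

$0.50


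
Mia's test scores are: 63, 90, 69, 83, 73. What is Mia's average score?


Add the scores:
63 + 90 + 69 + 83 + 73 = 378
Divide by the number of tests:
378 / 5 = 75.6

75.6


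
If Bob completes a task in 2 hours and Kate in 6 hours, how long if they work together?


Bob's rate: 1/2 of the job per hour
Kate's rate: 1/6 of the job per hour
Combined rate: 1/2 + 1/6 = 2/3 per hour
Time = 1 / (2/3) = 3/2 = 1.5 hours

1.5 hours


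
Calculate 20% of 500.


Convert percentage to decimal:
20% = 0.2
Multiply:
500 x 0.2 = 100

100


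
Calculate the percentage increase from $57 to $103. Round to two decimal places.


Find the absolute change:
|103 - 57| = 46
Divide by original and multiply by 100:
46 / 57 x 100 = 80.7017...% ≈ 80.7%

80.7%


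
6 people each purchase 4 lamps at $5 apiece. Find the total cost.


Cost per person:
4 x $5 = $20
Group total:
6 x $20 = $120

$120


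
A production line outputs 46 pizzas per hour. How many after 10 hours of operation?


Production rate: 46 pizzas per hour
Time: 10 hours
Total: 46 x 10 = 460 pizzas

460 pizzas


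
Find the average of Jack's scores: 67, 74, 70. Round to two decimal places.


Add the scores:
67 + 74 + 70 = 211
Divide by the number of tests:
211 / 3 = 70.3333... ≈ 70.33

70.33


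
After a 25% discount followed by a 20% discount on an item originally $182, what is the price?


First discount:
25% of $182 = $45.50
Price after first discount:
$182 - $45.50 = $136.50
Second discount:
20% of $136.50 = $27.30
Final price:
$136.50 - $27.30 = $109.20

$109.20


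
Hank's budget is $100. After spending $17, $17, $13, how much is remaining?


Add up expenses:
$17 + $17 + $13 = $47
Subtract from budget:
$100 - $47 = $53

$53


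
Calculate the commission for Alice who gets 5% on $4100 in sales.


Convert rate to decimal:
5% = 0.05
Multiply by sales:
$4100 x 0.05 = $205

$205


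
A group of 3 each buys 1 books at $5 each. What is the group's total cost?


Cost per person:
1 x $5 = $5
Group total:
3 x $5 = $15

$15


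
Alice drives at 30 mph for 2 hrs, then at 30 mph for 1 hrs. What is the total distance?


Leg 1 distance:
30 x 2 = 60 miles
Leg 2 distance:
30 x 1 = 30 miles
Total distance:
60 + 30 = 90 miles

90 miles


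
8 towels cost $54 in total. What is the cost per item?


Total cost: $54
Number of items: 8
Unit price: $54 / 8 = $6.75

$6.75


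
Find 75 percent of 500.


Convert percentage to decimal:
75% = 0.75
Multiply:
500 x 0.75 = 375

375


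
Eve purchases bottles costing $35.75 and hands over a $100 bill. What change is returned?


Start with the amount paid:
$100
Subtract the price:
$100 - $35.75 = $64.25

$64.25


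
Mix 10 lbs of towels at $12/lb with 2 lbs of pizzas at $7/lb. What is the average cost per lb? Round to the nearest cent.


Cost of towels:
10 x $12 = $120
Cost of pizzas:
2 x $7 = $14
Total cost: $120 + $14 = $134
Total weight: 12 lbs
Average: $134 / 12 = $11.1666... ≈ $11.17/lb

$11.17/lb


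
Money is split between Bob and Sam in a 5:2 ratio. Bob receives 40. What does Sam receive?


Find the multiplier:
40 / 5 = 8
Apply to Sam's share:
2 x 8 = 16

16


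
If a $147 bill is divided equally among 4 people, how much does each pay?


Total bill: $147
Number of people: 4
Each pays: $147 / 4 = $36.75

$36.75


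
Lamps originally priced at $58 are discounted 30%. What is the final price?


Calculate the discount amount:
30% of $58 = $17.40
Subtract from original:
$58 - $17.40 = $40.60

$40.60


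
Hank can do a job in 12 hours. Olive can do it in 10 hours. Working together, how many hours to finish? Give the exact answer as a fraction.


Hank's rate: 1/12 of the job per hour
Olive's rate: 1/10 of the job per hour
Combined rate: 1/12 + 1/10 = 11/60 per hour
Time = 1 / (11/60) = 60/11 hours (≈ 5.45 hours)

60/11 hours


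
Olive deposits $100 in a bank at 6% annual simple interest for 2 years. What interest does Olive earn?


Use the formula I = P x R x T / 100
P x R x T = 100 x 6 x 2 = 1200
I = 1200 / 100 = $12

$12


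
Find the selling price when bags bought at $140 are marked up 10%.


Calculate the markup amount:
10% of $140 = $14
Add to cost:
$140 + $14 = $154

$154


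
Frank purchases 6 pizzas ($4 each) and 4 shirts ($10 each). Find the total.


Cost of pizzas:
6 x $4 = $24
Cost of shirts:
4 x $10 = $40
Add both:
$24 + $40 = $64

$64


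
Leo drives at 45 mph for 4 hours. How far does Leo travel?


Use the formula: distance = speed x time
Speed = 45 mph, Time = 4 hours
45 x 4 = 180 miles

180 miles


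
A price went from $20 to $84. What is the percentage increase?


Find the absolute change:
|84 - 20| = 64
Divide by original and multiply by 100:
64 / 20 x 100 = 320%

320%


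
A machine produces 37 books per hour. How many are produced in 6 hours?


Production rate: 37 books per hour
Time: 6 hours
Total: 37 x 6 = 222 books

222 books


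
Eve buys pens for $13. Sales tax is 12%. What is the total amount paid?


Calculate the tax:
12% of $13 = $1.56
Add tax to price:
$13 + $1.56 = $14.56

$14.56


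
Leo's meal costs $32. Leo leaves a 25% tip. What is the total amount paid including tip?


Calculate the tip:
25% of $32 = $8
Add tip to meal cost:
$32 + $8 = $40

$40


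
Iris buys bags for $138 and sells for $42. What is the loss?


Selling price = $42
Cost price = $138
Loss = cost price - selling price:
Loss = $138 - $42 = $96

$96


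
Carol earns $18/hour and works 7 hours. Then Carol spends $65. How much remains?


Calculate earnings:
7 x $18 = $126
Subtract spending:
$126 - $65 = $61

$61


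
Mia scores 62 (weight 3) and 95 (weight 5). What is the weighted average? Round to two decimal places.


Weighted sum:
3 x 62 + 5 x 95 = 661
Total weight:
3 + 5 = 8
Weighted average:
661 / 8 = 82.625 ≈ 82.63

82.63


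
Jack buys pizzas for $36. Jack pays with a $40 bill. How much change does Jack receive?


Start with the amount paid:
$40
Subtract the price:
$40 - $36 = $4

$4


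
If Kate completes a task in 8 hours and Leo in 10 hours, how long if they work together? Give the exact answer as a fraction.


Kate's rate: 1/8 of the job per hour
Leo's rate: 1/10 of the job per hour
Combined rate: 1/8 + 1/10 = 9/40 per hour
Time = 1 / (9/40) = 40/9 hours (≈ 4.44 hours)

40/9 hours


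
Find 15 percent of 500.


Convert percentage to decimal:
15% = 0.15
Multiply:
500 x 0.15 = 75

75


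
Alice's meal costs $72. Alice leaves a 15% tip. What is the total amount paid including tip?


Calculate the tip:
15% of $72 = $10.80
Add tip to meal cost:
$72 + $10.80 = $82.80

$82.80


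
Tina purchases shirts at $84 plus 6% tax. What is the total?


Calculate the tax:
6% of $84 = $5.04
Add tax to price:
$84 + $5.04 = $89.04

$89.04


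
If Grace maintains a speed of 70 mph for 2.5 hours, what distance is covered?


Use the formula: distance = speed x time
Speed = 70 mph, Time = 2.5 hours
70 x 2.5 = 175 miles

175 miles


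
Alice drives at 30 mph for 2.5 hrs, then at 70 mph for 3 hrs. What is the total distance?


Leg 1 distance:
30 x 2.5 = 75 miles
Leg 2 distance:
70 x 3 = 210 miles
Total distance:
75 + 210 = 285 miles

285 miles


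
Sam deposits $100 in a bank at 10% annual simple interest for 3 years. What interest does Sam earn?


Use the formula I = P x R x T / 100
P x R x T = 100 x 10 x 3 = 3000
I = 3000 / 100 = $30

$30


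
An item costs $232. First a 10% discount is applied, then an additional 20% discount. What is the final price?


First discount:
10% of $232 = $23.20
Price after first discount:
$232 - $23.20 = $208.80
Second discount:
20% of $208.80 = $41.76
Final price:
$208.80 - $41.76 = $167.04

$167.04


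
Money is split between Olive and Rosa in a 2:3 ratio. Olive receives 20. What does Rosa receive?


Find the multiplier:
20 / 2 = 10
Apply to Rosa's share:
3 x 10 = 30

30


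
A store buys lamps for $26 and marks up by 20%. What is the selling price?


Calculate the markup amount:
20% of $26 = $5.20
Add to cost:
$26 + $5.20 = $31.20

$31.20


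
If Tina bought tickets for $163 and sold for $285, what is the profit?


Selling price = $285
Cost price = $163
Profit = selling price - cost price:
Profit = $285 - $163 = $122

$122


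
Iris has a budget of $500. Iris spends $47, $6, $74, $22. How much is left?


Add up expenses:
$47 + $6 + $74 + $22 = $149
Subtract from budget:
$500 - $149 = $351

$351


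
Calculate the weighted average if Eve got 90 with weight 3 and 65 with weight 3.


Weighted sum:
3 x 90 + 3 x 65 = 465
Total weight:
3 + 3 = 6
Weighted average:
465 / 6 = 77.5

77.5


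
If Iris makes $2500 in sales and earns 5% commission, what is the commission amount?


Convert rate to decimal:
5% = 0.05
Multiply by sales:
$2500 x 0.05 = $125

$125


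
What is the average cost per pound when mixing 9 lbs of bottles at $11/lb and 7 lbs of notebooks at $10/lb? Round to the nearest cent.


Cost of bottles:
9 x $11 = $99
Cost of notebooks:
7 x $10 = $70
Total cost: $99 + $70 = $169
Total weight: 16 lbs
Average: $169 / 16 = $10.5625 ≈ $10.56/lb

$10.56/lb


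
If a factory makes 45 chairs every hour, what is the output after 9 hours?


Production rate: 45 chairs per hour
Time: 9 hours
Total: 45 x 9 = 405 chairs

405 chairs


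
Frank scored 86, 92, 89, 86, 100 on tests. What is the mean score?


Add the scores:
86 + 92 + 89 + 86 + 100 = 453
Divide by the number of tests:
453 / 5 = 90.6

90.6


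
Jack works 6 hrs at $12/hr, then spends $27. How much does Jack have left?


Calculate earnings:
6 x $12 = $72
Subtract spending:
$72 - $27 = $45

$45


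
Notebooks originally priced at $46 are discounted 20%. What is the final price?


Calculate the discount amount:
20% of $46 = $9.20
Subtract from original:
$46 - $9.20 = $36.80

$36.80


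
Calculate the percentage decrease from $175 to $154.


Find the absolute change:
|154 - 175| = 21
Divide by original and multiply by 100:
21 / 175 x 100 = 12%

12%


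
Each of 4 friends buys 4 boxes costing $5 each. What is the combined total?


Cost per person:
4 x $5 = $20
Group total:
4 x $20 = $80

$80


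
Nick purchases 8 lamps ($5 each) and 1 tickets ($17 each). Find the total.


Cost of lamps:
8 x $5 = $40
Cost of tickets:
1 x $17 = $17
Add both:
$40 + $17 = $57

$57


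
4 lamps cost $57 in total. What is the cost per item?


Total cost: $57
Number of items: 4
Unit price: $57 / 4 = $14.25

$14.25


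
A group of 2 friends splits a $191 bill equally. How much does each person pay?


Total bill: $191
Number of people: 2
Each pays: $191 / 2 = $95.50

$95.50


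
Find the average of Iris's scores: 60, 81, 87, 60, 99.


Add the scores:
60 + 81 + 87 + 60 + 99 = 387
Divide by the number of tests:
387 / 5 = 77.4

77.4


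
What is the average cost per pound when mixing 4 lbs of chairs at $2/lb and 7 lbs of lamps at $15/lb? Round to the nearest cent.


Cost of chairs:
4 x $2 = $8
Cost of lamps:
7 x $15 = $105
Total cost: $8 + $105 = $113
Total weight: 11 lbs
Average: $113 / 11 = $10.2727... ≈ $10.27/lb

$10.27/lb


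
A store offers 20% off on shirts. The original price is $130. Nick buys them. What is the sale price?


Calculate the discount amount:
20% of $130 = $26
Subtract from original:
$130 - $26 = $104

$104


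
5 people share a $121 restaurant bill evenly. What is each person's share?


Total bill: $121
Number of people: 5
Each pays: $121 / 5 = $24.20

$24.20


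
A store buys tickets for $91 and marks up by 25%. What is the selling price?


Calculate the markup amount:
25% of $91 = $22.75
Add to cost:
$91 + $22.75 = $113.75

$113.75
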